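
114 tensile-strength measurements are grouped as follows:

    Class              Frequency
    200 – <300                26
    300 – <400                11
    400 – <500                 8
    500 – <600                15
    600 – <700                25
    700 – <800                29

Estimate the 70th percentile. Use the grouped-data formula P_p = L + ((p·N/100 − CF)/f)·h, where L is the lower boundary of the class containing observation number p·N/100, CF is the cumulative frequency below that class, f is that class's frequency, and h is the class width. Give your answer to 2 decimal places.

N = 114; target position k = 70/100 · 114 = 79.8.
Cumulative frequencies: 26, 37, 45, 60, 85, 114.
Observation 79.8 falls in the class 600 – <700.
L = 600, CF = 60, f = 25, h = 100.
P70 = 600 + ((79.8 − 60)/25)·100 = 600 + 79.2 = 679.2.

679.20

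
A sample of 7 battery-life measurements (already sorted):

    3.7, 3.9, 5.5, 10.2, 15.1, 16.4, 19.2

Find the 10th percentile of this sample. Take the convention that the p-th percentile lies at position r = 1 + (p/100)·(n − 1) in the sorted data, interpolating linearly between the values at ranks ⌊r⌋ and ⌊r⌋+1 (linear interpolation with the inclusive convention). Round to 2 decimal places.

3.82

n = 7.
r = 1 + (10/100)·(7 − 1) = 1 + 0.6 = 1.6.
Rank 1 is 3.7 and rank 2 is 3.9.
Interpolate: 3.7 + 0.6·(3.9 − 3.7) = 3.7 + 0.6·0.2 = 3.82.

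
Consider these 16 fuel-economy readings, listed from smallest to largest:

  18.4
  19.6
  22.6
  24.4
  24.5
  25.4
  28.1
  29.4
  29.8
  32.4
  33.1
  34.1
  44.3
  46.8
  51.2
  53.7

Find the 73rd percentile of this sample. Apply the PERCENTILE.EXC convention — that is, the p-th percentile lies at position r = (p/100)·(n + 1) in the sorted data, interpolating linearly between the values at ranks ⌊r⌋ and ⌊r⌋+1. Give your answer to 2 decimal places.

n = 16.
r = (73/100)·(16 + 1) = 12.41.
Rank 12 is 34.1 and rank 13 is 44.3.
Interpolate: 34.1 + 0.41·(44.3 − 34.1) = 34.1 + 0.41·10.2 = 38.282.

38.28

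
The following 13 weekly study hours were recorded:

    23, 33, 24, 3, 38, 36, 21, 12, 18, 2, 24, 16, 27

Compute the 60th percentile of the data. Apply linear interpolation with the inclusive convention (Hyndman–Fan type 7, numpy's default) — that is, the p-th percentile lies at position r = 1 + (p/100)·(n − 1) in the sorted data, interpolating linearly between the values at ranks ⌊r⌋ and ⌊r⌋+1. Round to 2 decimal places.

24.00

Sorted: 2, 3, 12, 16, 18, 21, 23, 24, 24, 27, 33, 36, 38.
n = 13.
r = 1 + (60/100)·(13 − 1) = 1 + 7.2 = 8.2.
Rank 8 is 24 and rank 9 is 24.
Interpolate: 24 + 0.2·(24 − 24) = 24 + 0.2·0 = 24.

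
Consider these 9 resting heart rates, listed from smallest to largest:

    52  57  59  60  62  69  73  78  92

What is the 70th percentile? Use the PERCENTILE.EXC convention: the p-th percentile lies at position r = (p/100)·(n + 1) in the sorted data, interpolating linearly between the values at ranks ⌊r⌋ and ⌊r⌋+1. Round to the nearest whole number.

73

n = 9.
r = (70/100)·(9 + 1) = 7.
r is an integer, so P70 is the value at rank 7: 73.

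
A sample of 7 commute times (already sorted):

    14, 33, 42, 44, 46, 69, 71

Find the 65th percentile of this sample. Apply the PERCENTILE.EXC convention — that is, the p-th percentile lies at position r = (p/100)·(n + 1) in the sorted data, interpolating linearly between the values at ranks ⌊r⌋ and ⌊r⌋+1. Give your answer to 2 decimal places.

n = 7.
r = (65/100)·(7 + 1) = 5.2.
Rank 5 is 46 and rank 6 is 69.
Interpolate: 46 + 0.2·(69 − 46) = 46 + 0.2·23 = 50.6.

50.60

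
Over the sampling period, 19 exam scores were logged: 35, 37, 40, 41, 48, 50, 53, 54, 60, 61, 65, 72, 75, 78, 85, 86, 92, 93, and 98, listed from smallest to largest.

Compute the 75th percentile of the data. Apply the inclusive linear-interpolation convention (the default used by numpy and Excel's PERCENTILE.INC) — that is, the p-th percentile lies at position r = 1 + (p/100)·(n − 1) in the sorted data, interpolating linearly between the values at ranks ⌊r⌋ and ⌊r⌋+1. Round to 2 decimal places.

81.50

n = 19.
r = 1 + (75/100)·(19 − 1) = 1 + 13.5 = 14.5.
Rank 14 is 78 and rank 15 is 85.
Interpolate: 78 + 0.5·(85 − 78) = 78 + 0.5·7 = 81.5.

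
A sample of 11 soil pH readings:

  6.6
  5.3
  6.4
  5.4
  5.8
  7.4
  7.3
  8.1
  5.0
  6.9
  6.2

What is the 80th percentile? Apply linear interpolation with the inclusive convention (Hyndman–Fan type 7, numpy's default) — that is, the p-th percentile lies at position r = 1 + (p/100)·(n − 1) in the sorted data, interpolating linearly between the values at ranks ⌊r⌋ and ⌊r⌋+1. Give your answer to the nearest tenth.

7.3

Sorted: 5.0, 5.3, 5.4, 5.8, 6.2, 6.4, 6.6, 6.9, 7.3, 7.4, 8.1.
n = 11.
r = 1 + (80/100)·(11 − 1) = 1 + 8 = 9.
r is an integer, so P80 is the value at rank 9: 7.3.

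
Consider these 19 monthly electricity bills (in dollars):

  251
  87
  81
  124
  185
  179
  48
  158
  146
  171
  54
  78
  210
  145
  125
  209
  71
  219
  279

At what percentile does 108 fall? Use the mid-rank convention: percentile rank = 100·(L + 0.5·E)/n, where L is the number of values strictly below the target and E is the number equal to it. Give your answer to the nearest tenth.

Sorted: 48, 54, 71, 78, 81, 87, 124, 125, 145, 146, 158, 171, 179, 185, 209, 210, 219, 251, 279.
Count below 108: L = 6; count equal: E = 0; n = 19.
Percentile rank = 100·(6 + 0.5·0)/19 = 100·6/19 = 31.58.

31.6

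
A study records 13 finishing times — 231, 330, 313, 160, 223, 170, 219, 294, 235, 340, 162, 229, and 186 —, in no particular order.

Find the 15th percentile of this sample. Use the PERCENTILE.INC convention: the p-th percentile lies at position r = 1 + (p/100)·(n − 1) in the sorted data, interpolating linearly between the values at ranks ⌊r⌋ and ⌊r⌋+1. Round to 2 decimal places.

168.40

Sorted: 160, 162, 170, 186, 219, 223, 229, 231, 235, 294, 313, 330, 340.
n = 13.
r = 1 + (15/100)·(13 − 1) = 1 + 1.8 = 2.8.
Rank 2 is 162 and rank 3 is 170.
Interpolate: 162 + 0.8·(170 − 162) = 162 + 0.8·8 = 168.4.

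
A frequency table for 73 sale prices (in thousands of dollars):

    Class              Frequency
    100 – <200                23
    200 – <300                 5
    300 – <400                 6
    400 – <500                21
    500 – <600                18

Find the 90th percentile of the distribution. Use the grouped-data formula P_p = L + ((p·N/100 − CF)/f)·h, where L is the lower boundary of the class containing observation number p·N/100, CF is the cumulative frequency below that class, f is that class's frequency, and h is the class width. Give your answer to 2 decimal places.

N = 73; target position k = 90/100 · 73 = 65.7.
Cumulative frequencies: 23, 28, 34, 55, 73.
Observation 65.7 falls in the class 500 – <600.
L = 500, CF = 55, f = 18, h = 100.
P90 = 500 + ((65.7 − 55)/18)·100 = 500 + 59.4444 = 559.444.

559.44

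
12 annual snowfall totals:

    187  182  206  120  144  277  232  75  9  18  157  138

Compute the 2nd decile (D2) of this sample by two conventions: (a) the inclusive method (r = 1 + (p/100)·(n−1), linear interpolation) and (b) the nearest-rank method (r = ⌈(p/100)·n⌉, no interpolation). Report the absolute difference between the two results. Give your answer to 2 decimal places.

Sorted: 9, 18, 75, 120, 138, 144, 157, 182, 187, 206, 232, 277.
n = 12.
(a) r = 3.2; between ranks 3 (75) and 4 (120): 84.
(b) the nearest-rank method: rank 3 → 75.
|84 − 75| = 9.

9.00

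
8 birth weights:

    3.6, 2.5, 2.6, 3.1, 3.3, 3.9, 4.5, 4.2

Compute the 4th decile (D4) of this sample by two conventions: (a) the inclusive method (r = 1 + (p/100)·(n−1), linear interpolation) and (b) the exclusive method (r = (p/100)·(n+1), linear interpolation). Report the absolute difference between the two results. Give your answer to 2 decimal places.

Sorted: 2.5, 2.6, 3.1, 3.3, 3.6, 3.9, 4.2, 4.5.
n = 8.
(a) r = 3.8; between ranks 3 (3.1) and 4 (3.3): 3.26.
(b) r = 3.6; between ranks 3 (3.1) and 4 (3.3): 3.22.
|3.26 − 3.22| = 0.04.

0.04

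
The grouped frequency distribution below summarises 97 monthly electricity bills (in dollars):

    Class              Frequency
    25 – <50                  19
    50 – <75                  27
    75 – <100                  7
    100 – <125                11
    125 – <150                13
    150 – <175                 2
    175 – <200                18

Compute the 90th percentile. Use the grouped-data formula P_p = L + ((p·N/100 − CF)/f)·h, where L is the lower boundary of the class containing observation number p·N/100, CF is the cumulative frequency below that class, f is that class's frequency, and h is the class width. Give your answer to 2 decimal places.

N = 97; target position k = 90/100 · 97 = 87.3.
Cumulative frequencies: 19, 46, 53, 64, 77, 79, 97.
Observation 87.3 falls in the class 175 – <200.
L = 175, CF = 79, f = 18, h = 25.
P90 = 175 + ((87.3 − 79)/18)·25 = 175 + 11.5278 = 186.528.

186.53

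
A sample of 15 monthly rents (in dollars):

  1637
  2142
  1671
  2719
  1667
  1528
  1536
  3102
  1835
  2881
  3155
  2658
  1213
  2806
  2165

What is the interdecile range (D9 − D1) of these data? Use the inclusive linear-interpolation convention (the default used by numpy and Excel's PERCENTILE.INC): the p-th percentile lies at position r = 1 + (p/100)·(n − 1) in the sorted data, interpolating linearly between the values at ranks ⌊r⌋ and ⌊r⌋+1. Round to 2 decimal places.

Sorted: 1213, 1528, 1536, 1637, 1667, 1671, 1835, 2142, 2165, 2658, 2719, 2806, 2881, 3102, 3155.
n = 15.
P10: r = 2.4; ranks 2–3 are 1528, 1536; interpolating gives 1531.2.
P90: r = 13.6; ranks 13–14 are 2881, 3102; interpolating gives 3013.6.
Difference: 3013.6 − 1531.2 = 1482.4.

1482.40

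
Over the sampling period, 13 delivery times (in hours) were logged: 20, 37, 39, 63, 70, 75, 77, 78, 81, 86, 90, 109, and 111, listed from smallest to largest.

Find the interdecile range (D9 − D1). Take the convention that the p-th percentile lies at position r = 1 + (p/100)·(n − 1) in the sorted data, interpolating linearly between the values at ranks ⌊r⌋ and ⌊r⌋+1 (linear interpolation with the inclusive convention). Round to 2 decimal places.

67.80

n = 13.
P10: r = 2.2; ranks 2–3 are 37, 39; interpolating gives 37.4.
P90: r = 11.8; ranks 11–12 are 90, 109; interpolating gives 105.2.
Difference: 105.2 − 37.4 = 67.8.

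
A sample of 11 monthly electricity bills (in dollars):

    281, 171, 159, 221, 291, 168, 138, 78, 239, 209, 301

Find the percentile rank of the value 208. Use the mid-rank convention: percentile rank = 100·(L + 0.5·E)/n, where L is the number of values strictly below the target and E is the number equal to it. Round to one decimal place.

Sorted: 78, 138, 159, 168, 171, 209, 221, 239, 281, 291, 301.
Count below 208: L = 5; count equal: E = 0; n = 11.
Percentile rank = 100·(5 + 0.5·0)/11 = 100·5/11 = 45.45.

45.5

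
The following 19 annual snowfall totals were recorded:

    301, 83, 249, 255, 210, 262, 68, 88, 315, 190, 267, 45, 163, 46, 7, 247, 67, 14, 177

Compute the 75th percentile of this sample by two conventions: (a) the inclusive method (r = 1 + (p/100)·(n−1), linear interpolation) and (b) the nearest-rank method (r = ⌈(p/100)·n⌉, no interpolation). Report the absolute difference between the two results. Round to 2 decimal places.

3.00

Sorted: 7, 14, 45, 46, 67, 68, 83, 88, 163, 177, 190, 210, 247, 249, 255, 262, 267, 301, 315.
n = 19.
(a) r = 14.5; between ranks 14 (249) and 15 (255): 252.
(b) the nearest-rank method: rank 15 → 255.
|252 − 255| = 3.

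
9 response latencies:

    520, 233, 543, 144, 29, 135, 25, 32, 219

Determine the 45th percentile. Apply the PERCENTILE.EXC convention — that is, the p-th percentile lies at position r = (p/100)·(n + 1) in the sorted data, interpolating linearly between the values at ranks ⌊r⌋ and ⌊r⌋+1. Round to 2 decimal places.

Sorted: 25, 29, 32, 135, 144, 219, 233, 520, 543.
n = 9.
r = (45/100)·(9 + 1) = 4.5.
Rank 4 is 135 and rank 5 is 144.
Interpolate: 135 + 0.5·(144 − 135) = 135 + 0.5·9 = 139.5.

139.50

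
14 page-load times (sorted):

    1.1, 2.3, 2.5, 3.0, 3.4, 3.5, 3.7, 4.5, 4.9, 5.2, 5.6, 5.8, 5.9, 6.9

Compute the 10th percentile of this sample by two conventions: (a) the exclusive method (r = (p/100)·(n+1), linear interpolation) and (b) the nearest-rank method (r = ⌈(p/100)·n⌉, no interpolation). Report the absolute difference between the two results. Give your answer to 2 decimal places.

0.60

n = 14.
(a) r = 1.5; between ranks 1 (1.1) and 2 (2.3): 1.7.
(b) the nearest-rank method: rank 2 → 2.3.
|1.7 − 2.3| = 0.6.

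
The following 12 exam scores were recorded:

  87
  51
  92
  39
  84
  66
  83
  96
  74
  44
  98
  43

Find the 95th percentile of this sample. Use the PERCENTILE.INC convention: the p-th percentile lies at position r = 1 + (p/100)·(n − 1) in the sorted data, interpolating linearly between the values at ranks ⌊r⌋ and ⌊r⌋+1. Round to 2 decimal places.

96.90

Sorted: 39, 43, 44, 51, 66, 74, 83, 84, 87, 92, 96, 98.
n = 12.
r = 1 + (95/100)·(12 − 1) = 1 + 10.45 = 11.45.
Rank 11 is 96 and rank 12 is 98.
Interpolate: 96 + 0.45·(98 − 96) = 96 + 0.45·2 = 96.9.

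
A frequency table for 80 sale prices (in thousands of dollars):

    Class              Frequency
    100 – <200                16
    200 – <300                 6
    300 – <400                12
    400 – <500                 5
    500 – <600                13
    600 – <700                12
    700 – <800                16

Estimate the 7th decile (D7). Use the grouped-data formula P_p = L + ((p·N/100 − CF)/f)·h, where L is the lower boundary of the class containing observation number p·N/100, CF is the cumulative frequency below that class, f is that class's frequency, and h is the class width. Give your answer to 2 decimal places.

633.33

N = 80; target position k = 70/100 · 80 = 56.
Cumulative frequencies: 16, 22, 34, 39, 52, 64, 80.
Observation 56 falls in the class 600 – <700.
L = 600, CF = 52, f = 12, h = 100.
P70 = 600 + ((56 − 52)/12)·100 = 600 + 33.3333 = 633.333.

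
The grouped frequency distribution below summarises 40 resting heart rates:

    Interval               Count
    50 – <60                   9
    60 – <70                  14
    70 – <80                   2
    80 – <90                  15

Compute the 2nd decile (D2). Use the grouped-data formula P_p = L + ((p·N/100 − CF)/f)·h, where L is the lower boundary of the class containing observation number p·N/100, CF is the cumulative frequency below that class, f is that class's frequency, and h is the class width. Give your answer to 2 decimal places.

58.89

N = 40; target position k = 20/100 · 40 = 8.
Cumulative frequencies: 9, 23, 25, 40.
Observation 8 falls in the class 50 – <60.
L = 50, CF = 0, f = 9, h = 10.
P20 = 50 + ((8 − 0)/9)·10 = 50 + 8.88889 = 58.8889.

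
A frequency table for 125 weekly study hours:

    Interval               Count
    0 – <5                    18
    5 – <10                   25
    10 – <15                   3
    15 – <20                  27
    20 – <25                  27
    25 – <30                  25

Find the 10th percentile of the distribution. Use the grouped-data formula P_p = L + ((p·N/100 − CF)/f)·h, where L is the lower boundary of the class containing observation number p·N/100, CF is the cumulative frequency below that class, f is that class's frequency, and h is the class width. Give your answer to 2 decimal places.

N = 125; target position k = 10/100 · 125 = 12.5.
Cumulative frequencies: 18, 43, 46, 73, 100, 125.
Observation 12.5 falls in the class 0 – <5.
L = 0, CF = 0, f = 18, h = 5.
P10 = 0 + ((12.5 − 0)/18)·5 = 0 + 3.47222 = 3.47222.

3.47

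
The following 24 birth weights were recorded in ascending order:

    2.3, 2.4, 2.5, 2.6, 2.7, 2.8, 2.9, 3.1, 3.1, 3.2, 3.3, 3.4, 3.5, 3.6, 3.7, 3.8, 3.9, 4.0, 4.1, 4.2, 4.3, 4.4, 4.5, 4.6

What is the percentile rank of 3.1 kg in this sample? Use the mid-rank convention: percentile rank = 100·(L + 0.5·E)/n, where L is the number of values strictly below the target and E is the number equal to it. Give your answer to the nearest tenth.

33.3

Count below 3.1: L = 7; count equal: E = 2; n = 24.
Percentile rank = 100·(7 + 0.5·2)/24 = 100·8/24 = 33.33.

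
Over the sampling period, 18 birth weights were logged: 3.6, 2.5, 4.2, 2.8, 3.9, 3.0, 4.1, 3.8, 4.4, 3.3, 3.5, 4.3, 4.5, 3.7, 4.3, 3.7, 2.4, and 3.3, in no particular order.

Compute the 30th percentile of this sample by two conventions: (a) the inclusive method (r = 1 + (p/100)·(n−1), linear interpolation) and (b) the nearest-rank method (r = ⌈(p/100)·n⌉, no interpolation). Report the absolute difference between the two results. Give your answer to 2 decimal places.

0.02

Sorted: 2.4, 2.5, 2.8, 3.0, 3.3, 3.3, 3.5, 3.6, 3.7, 3.7, 3.8, 3.9, 4.1, 4.2, 4.3, 4.3, 4.4, 4.5.
n = 18.
(a) r = 6.1; between ranks 6 (3.3) and 7 (3.5): 3.32.
(b) the nearest-rank method: rank 6 → 3.3.
|3.32 − 3.3| = 0.02.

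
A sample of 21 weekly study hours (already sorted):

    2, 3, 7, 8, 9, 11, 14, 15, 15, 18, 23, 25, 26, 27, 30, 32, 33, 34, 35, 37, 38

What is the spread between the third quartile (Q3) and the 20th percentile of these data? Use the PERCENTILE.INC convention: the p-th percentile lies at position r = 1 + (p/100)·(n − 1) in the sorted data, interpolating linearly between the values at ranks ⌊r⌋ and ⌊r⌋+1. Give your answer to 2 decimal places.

n = 21.
P20: r = 5 (integer) → 9.
P75: r = 16 (integer) → 32.
Difference: 32 − 9 = 23.

23.00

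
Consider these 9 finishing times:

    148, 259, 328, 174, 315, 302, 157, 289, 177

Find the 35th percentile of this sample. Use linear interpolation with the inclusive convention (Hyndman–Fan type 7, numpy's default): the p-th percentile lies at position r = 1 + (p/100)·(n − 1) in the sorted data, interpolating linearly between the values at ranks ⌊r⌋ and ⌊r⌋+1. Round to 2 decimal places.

176.40

Sorted: 148, 157, 174, 177, 259, 289, 302, 315, 328.
n = 9.
r = 1 + (35/100)·(9 − 1) = 1 + 2.8 = 3.8.
Rank 3 is 174 and rank 4 is 177.
Interpolate: 174 + 0.8·(177 − 174) = 174 + 0.8·3 = 176.4.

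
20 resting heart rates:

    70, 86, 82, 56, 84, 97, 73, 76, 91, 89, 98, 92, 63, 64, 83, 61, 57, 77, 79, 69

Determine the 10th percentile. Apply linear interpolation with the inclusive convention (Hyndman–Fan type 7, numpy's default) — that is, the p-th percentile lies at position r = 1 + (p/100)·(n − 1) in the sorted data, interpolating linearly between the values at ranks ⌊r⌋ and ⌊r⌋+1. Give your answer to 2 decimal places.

60.60

Sorted: 56, 57, 61, 63, 64, 69, 70, 73, 76, 77, 79, 82, 83, 84, 86, 89, 91, 92, 97, 98.
n = 20.
r = 1 + (10/100)·(20 − 1) = 1 + 1.9 = 2.9.
Rank 2 is 57 and rank 3 is 61.
Interpolate: 57 + 0.9·(61 − 57) = 57 + 0.9·4 = 60.6.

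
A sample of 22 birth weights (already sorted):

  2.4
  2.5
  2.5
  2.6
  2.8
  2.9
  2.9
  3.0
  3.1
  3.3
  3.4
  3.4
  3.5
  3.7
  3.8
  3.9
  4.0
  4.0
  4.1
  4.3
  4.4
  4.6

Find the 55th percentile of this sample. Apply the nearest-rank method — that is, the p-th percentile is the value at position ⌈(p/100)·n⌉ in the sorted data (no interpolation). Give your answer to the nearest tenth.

n = 22.
Position = ⌈55/100 · 22⌉ = ⌈12.1⌉ = 13.
The value at rank 13 is 3.5.

3.5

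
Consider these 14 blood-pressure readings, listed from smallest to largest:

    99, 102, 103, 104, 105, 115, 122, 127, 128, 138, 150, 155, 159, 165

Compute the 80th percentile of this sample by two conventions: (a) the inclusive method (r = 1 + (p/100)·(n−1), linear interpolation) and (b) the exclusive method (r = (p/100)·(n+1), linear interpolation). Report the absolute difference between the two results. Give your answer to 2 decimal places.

3.00

n = 14.
(a) r = 11.4; between ranks 11 (150) and 12 (155): 152.
(b) r = 12 → value at rank 12 = 155.
|152 − 155| = 3.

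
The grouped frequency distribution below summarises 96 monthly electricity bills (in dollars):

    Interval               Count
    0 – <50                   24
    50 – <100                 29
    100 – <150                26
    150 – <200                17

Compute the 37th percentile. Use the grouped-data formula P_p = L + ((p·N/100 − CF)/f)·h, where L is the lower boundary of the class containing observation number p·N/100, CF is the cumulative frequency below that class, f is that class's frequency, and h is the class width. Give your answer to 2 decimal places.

69.86

N = 96; target position k = 37/100 · 96 = 35.52.
Cumulative frequencies: 24, 53, 79, 96.
Observation 35.52 falls in the class 50 – <100.
L = 50, CF = 24, f = 29, h = 50.
P37 = 50 + ((35.52 − 24)/29)·50 = 50 + 19.8621 = 69.8621.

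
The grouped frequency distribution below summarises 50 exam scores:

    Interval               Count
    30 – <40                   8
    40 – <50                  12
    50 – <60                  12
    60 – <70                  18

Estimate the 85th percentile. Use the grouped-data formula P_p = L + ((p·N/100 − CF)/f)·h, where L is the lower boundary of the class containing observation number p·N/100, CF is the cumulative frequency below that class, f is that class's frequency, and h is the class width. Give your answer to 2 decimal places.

65.83

N = 50; target position k = 85/100 · 50 = 42.5.
Cumulative frequencies: 8, 20, 32, 50.
Observation 42.5 falls in the class 60 – <70.
L = 60, CF = 32, f = 18, h = 10.
P85 = 60 + ((42.5 − 32)/18)·10 = 60 + 5.83333 = 65.8333.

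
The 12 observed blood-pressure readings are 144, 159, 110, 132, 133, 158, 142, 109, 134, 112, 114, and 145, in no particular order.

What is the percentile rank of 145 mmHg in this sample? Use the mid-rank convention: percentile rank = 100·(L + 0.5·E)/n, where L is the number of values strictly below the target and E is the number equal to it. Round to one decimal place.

79.2

Sorted: 109, 110, 112, 114, 132, 133, 134, 142, 144, 145, 158, 159.
Count below 145: L = 9; count equal: E = 1; n = 12.
Percentile rank = 100·(9 + 0.5·1)/12 = 100·9.5/12 = 79.17.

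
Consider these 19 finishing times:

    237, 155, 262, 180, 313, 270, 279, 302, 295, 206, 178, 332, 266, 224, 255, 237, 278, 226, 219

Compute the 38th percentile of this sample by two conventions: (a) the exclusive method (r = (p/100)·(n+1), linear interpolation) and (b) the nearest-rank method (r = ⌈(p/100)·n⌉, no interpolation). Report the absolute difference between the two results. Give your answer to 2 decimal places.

Sorted: 155, 178, 180, 206, 219, 224, 226, 237, 237, 255, 262, 266, 270, 278, 279, 295, 302, 313, 332.
n = 19.
(a) r = 7.6; between ranks 7 (226) and 8 (237): 232.6.
(b) the nearest-rank method: rank 8 → 237.
|232.6 − 237| = 4.4.

4.40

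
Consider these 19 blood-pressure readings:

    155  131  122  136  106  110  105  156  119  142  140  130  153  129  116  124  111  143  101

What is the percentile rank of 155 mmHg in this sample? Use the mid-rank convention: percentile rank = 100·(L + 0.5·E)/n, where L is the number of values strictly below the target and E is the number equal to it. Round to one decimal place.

92.1

Sorted: 101, 105, 106, 110, 111, 116, 119, 122, 124, 129, 130, 131, 136, 140, 142, 143, 153, 155, 156.
Count below 155: L = 17; count equal: E = 1; n = 19.
Percentile rank = 100·(17 + 0.5·1)/19 = 100·17.5/19 = 92.11.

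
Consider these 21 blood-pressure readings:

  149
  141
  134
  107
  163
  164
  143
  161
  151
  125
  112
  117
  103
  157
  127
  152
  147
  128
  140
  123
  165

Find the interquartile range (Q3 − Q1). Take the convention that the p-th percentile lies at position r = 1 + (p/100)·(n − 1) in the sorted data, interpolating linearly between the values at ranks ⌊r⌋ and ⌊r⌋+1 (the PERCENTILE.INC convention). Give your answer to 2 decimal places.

27.00

Sorted: 103, 107, 112, 117, 123, 125, 127, 128, 134, 140, 141, 143, 147, 149, 151, 152, 157, 161, 163, 164, 165.
n = 21.
P25: r = 6 (integer) → 125.
P75: r = 16 (integer) → 152.
Difference: 152 − 125 = 27.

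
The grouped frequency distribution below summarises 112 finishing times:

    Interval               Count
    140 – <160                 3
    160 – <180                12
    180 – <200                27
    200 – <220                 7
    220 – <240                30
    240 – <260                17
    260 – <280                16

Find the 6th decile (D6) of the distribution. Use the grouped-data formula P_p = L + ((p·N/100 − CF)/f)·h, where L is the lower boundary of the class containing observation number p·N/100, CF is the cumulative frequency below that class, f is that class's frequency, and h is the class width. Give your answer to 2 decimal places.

N = 112; target position k = 60/100 · 112 = 67.2.
Cumulative frequencies: 3, 15, 42, 49, 79, 96, 112.
Observation 67.2 falls in the class 220 – <240.
L = 220, CF = 49, f = 30, h = 20.
P60 = 220 + ((67.2 − 49)/30)·20 = 220 + 12.1333 = 232.133.

232.13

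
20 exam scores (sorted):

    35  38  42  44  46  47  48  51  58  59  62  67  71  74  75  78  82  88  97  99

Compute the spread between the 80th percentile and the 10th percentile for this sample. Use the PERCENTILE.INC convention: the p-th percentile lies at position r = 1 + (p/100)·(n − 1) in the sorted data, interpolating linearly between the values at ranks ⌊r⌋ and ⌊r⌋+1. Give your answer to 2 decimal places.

n = 20.
P10: r = 2.9; ranks 2–3 are 38, 42; interpolating gives 41.6.
P80: r = 16.2; ranks 16–17 are 78, 82; interpolating gives 78.8.
Difference: 78.8 − 41.6 = 37.2.

37.20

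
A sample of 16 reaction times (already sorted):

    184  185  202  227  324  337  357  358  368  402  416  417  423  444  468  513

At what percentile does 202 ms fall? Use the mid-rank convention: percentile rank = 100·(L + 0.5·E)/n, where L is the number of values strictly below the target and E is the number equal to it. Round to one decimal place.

Count below 202: L = 2; count equal: E = 1; n = 16.
Percentile rank = 100·(2 + 0.5·1)/16 = 100·2.5/16 = 15.62.

15.6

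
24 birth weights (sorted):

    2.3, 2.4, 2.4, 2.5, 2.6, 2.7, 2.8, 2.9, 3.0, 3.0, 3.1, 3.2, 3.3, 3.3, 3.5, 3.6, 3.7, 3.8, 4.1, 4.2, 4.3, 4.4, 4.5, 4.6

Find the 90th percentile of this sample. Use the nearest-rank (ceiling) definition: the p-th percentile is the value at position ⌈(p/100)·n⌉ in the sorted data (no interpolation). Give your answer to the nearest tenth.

n = 24.
Position = ⌈90/100 · 24⌉ = ⌈21.6⌉ = 22.
The value at rank 22 is 4.4.

4.4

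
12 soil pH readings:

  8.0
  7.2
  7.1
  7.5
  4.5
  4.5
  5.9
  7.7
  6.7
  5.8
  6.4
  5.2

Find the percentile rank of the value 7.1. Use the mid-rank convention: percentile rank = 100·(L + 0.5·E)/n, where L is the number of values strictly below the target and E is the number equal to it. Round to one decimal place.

Sorted: 4.5, 4.5, 5.2, 5.8, 5.9, 6.4, 6.7, 7.1, 7.2, 7.5, 7.7, 8.0.
Count below 7.1: L = 7; count equal: E = 1; n = 12.
Percentile rank = 100·(7 + 0.5·1)/12 = 100·7.5/12 = 62.5.

62.5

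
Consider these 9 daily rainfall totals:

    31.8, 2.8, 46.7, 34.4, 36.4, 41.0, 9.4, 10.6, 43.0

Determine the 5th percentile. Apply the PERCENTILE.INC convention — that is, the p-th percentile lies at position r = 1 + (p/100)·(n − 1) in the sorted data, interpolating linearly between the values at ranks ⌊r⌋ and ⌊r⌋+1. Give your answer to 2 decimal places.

Sorted: 2.8, 9.4, 10.6, 31.8, 34.4, 36.4, 41.0, 43.0, 46.7.
n = 9.
r = 1 + (5/100)·(9 − 1) = 1 + 0.4 = 1.4.
Rank 1 is 2.8 and rank 2 is 9.4.
Interpolate: 2.8 + 0.4·(9.4 − 2.8) = 2.8 + 0.4·6.6 = 5.44.

5.44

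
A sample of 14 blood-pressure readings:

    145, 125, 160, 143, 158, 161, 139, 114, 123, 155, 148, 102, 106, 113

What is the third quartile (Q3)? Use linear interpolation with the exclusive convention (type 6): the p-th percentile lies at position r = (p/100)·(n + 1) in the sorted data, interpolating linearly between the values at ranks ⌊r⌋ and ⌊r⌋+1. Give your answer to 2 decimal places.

155.75

Sorted: 102, 106, 113, 114, 123, 125, 139, 143, 145, 148, 155, 158, 160, 161.
n = 14.
r = (75/100)·(14 + 1) = 11.25.
Rank 11 is 155 and rank 12 is 158.
Interpolate: 155 + 0.25·(158 − 155) = 155 + 0.25·3 = 155.75.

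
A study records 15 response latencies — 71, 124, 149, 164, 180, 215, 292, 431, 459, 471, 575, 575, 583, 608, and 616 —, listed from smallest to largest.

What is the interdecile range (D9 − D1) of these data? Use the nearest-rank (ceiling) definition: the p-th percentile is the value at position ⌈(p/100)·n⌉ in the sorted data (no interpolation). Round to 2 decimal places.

n = 15.
P10: rank ⌈10/100·15⌉ = 2 → 124.
P90: rank ⌈90/100·15⌉ = 14 → 608.
Difference: 608 − 124 = 484.

484.00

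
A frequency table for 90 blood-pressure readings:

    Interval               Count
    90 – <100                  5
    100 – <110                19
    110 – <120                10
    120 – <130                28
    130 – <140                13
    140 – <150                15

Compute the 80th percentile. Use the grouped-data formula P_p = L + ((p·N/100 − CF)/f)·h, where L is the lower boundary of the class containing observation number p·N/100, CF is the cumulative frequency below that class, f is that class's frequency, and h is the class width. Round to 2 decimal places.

N = 90; target position k = 80/100 · 90 = 72.
Cumulative frequencies: 5, 24, 34, 62, 75, 90.
Observation 72 falls in the class 130 – <140.
L = 130, CF = 62, f = 13, h = 10.
P80 = 130 + ((72 − 62)/13)·10 = 130 + 7.69231 = 137.692.

137.69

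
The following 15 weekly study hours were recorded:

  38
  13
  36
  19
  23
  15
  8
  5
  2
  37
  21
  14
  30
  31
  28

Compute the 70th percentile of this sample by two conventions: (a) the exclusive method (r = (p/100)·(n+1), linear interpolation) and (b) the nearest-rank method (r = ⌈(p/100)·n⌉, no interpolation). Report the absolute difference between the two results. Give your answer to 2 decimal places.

0.20

Sorted: 2, 5, 8, 13, 14, 15, 19, 21, 23, 28, 30, 31, 36, 37, 38.
n = 15.
(a) r = 11.2; between ranks 11 (30) and 12 (31): 30.2.
(b) the nearest-rank method: rank 11 → 30.
|30.2 − 30| = 0.2.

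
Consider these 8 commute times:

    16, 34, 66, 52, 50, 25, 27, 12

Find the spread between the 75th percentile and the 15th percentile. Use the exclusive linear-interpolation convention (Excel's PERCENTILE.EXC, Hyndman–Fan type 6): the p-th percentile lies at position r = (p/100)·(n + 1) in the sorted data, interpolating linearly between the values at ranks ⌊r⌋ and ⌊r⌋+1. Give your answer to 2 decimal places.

Sorted: 12, 16, 25, 27, 34, 50, 52, 66.
n = 8.
P15: r = 1.35; ranks 1–2 are 12, 16; interpolating gives 13.4.
P75: r = 6.75; ranks 6–7 are 50, 52; interpolating gives 51.5.
Difference: 51.5 − 13.4 = 38.1.

38.10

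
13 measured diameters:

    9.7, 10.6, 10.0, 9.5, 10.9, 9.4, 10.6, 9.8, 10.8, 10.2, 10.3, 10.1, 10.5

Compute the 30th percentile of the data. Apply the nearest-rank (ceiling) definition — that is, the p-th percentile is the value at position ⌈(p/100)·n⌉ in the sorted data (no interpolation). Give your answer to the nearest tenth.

Sorted: 9.4, 9.5, 9.7, 9.8, 10.0, 10.1, 10.2, 10.3, 10.5, 10.6, 10.6, 10.8, 10.9.
n = 13.
Position = ⌈30/100 · 13⌉ = ⌈3.9⌉ = 4.
The value at rank 4 is 9.8.

9.8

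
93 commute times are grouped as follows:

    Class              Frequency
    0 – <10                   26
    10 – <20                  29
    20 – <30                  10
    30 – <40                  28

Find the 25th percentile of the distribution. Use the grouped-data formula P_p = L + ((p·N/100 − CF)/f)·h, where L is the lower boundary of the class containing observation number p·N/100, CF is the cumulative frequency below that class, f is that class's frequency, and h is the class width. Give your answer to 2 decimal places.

N = 93; target position k = 25/100 · 93 = 23.25.
Cumulative frequencies: 26, 55, 65, 93.
Observation 23.25 falls in the class 0 – <10.
L = 0, CF = 0, f = 26, h = 10.
P25 = 0 + ((23.25 − 0)/26)·10 = 0 + 8.94231 = 8.94231.

8.94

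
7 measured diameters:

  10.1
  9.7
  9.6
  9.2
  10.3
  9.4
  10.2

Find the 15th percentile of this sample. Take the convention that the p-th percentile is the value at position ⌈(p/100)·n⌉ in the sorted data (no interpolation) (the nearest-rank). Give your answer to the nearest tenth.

9.4

Sorted: 9.2, 9.4, 9.6, 9.7, 10.1, 10.2, 10.3.
n = 7.
Position = ⌈15/100 · 7⌉ = ⌈1.05⌉ = 2.
The value at rank 2 is 9.4.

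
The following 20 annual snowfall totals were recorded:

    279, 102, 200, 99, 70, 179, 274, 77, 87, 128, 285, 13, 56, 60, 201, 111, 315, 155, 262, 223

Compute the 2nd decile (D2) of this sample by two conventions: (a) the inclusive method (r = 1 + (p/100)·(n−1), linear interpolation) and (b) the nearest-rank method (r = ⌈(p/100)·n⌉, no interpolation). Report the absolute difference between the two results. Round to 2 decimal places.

Sorted: 13, 56, 60, 70, 77, 87, 99, 102, 111, 128, 155, 179, 200, 201, 223, 262, 274, 279, 285, 315.
n = 20.
(a) r = 4.8; between ranks 4 (70) and 5 (77): 75.6.
(b) the nearest-rank method: rank 4 → 70.
|75.6 − 70| = 5.6.

5.60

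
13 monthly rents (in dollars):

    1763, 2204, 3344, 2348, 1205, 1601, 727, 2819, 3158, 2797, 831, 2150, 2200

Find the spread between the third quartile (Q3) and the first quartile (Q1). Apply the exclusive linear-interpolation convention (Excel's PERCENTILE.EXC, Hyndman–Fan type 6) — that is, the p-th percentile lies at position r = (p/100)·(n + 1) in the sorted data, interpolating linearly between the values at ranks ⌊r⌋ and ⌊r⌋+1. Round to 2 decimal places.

Sorted: 727, 831, 1205, 1601, 1763, 2150, 2200, 2204, 2348, 2797, 2819, 3158, 3344.
n = 13.
P25: r = 3.5; ranks 3–4 are 1205, 1601; interpolating gives 1403.
P75: r = 10.5; ranks 10–11 are 2797, 2819; interpolating gives 2808.
Difference: 2808 − 1403 = 1405.

1405.00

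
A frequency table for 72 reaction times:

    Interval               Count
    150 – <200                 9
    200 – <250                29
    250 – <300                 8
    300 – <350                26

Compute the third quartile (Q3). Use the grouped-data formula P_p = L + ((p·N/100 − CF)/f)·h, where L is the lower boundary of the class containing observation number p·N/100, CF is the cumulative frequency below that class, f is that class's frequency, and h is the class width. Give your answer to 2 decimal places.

315.38

N = 72; target position k = 75/100 · 72 = 54.
Cumulative frequencies: 9, 38, 46, 72.
Observation 54 falls in the class 300 – <350.
L = 300, CF = 46, f = 26, h = 50.
P75 = 300 + ((54 − 46)/26)·50 = 300 + 15.3846 = 315.385.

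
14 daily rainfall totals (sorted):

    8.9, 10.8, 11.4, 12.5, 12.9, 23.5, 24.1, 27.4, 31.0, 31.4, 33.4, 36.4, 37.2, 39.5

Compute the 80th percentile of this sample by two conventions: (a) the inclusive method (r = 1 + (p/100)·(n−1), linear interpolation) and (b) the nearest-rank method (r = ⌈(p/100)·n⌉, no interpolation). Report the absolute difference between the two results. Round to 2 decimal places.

n = 14.
(a) r = 11.4; between ranks 11 (33.4) and 12 (36.4): 34.6.
(b) the nearest-rank method: rank 12 → 36.4.
|34.6 − 36.4| = 1.8.

1.80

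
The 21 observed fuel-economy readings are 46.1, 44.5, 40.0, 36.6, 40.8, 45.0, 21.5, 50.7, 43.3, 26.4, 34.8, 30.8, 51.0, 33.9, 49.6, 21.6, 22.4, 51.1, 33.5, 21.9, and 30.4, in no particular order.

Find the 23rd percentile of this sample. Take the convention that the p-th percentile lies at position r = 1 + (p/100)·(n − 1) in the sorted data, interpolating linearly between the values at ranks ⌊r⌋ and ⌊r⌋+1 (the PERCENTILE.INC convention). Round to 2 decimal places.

Sorted: 21.5, 21.6, 21.9, 22.4, 26.4, 30.4, 30.8, 33.5, 33.9, 34.8, 36.6, 40.0, 40.8, 43.3, 44.5, 45.0, 46.1, 49.6, 50.7, 51.0, 51.1.
n = 21.
r = 1 + (23/100)·(21 − 1) = 1 + 4.6 = 5.6.
Rank 5 is 26.4 and rank 6 is 30.4.
Interpolate: 26.4 + 0.6·(30.4 − 26.4) = 26.4 + 0.6·4 = 28.8.

28.80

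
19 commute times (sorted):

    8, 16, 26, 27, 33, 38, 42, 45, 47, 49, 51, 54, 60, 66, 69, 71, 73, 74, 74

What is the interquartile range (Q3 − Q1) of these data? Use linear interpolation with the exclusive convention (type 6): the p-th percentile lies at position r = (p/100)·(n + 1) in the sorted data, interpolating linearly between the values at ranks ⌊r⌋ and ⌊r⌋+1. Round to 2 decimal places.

n = 19.
P25: r = 5 (integer) → 33.
P75: r = 15 (integer) → 69.
Difference: 69 − 33 = 36.

36.00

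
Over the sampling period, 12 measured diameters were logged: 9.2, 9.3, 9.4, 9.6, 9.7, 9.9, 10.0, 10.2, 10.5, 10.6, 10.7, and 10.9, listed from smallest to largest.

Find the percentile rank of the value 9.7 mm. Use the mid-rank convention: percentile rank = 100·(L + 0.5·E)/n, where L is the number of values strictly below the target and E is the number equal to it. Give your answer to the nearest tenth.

Count below 9.7: L = 4; count equal: E = 1; n = 12.
Percentile rank = 100·(4 + 0.5·1)/12 = 100·4.5/12 = 37.5.

37.5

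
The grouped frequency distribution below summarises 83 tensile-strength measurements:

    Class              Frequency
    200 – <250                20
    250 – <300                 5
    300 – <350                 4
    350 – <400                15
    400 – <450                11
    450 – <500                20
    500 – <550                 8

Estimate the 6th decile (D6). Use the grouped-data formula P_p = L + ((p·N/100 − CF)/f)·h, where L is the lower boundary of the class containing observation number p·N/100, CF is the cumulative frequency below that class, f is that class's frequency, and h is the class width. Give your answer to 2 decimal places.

426.36

N = 83; target position k = 60/100 · 83 = 49.8.
Cumulative frequencies: 20, 25, 29, 44, 55, 75, 83.
Observation 49.8 falls in the class 400 – <450.
L = 400, CF = 44, f = 11, h = 50.
P60 = 400 + ((49.8 − 44)/11)·50 = 400 + 26.3636 = 426.364.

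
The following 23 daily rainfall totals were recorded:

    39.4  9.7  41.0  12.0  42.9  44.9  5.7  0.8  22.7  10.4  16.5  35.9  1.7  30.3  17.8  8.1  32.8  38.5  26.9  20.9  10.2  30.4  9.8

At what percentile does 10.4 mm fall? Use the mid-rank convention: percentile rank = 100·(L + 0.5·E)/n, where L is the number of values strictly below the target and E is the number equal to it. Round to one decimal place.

32.6

Sorted: 0.8, 1.7, 5.7, 8.1, 9.7, 9.8, 10.2, 10.4, 12.0, 16.5, 17.8, 20.9, 22.7, 26.9, 30.3, 30.4, 32.8, 35.9, 38.5, 39.4, 41.0, 42.9, 44.9.
Count below 10.4: L = 7; count equal: E = 1; n = 23.
Percentile rank = 100·(7 + 0.5·1)/23 = 100·7.5/23 = 32.61.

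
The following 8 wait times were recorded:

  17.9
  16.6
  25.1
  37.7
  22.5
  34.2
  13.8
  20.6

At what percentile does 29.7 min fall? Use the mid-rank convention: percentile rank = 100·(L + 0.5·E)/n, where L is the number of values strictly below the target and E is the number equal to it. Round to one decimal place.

Sorted: 13.8, 16.6, 17.9, 20.6, 22.5, 25.1, 34.2, 37.7.
Count below 29.7: L = 6; count equal: E = 0; n = 8.
Percentile rank = 100·(6 + 0.5·0)/8 = 100·6/8 = 75.

75.0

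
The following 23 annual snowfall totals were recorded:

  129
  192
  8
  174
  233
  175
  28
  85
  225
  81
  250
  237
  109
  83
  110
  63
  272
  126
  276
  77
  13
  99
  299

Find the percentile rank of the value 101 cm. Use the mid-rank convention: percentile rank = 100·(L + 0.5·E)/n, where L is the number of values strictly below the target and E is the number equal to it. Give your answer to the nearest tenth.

Sorted: 8, 13, 28, 63, 77, 81, 83, 85, 99, 109, 110, 126, 129, 174, 175, 192, 225, 233, 237, 250, 272, 276, 299.
Count below 101: L = 9; count equal: E = 0; n = 23.
Percentile rank = 100·(9 + 0.5·0)/23 = 100·9/23 = 39.13.

39.1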